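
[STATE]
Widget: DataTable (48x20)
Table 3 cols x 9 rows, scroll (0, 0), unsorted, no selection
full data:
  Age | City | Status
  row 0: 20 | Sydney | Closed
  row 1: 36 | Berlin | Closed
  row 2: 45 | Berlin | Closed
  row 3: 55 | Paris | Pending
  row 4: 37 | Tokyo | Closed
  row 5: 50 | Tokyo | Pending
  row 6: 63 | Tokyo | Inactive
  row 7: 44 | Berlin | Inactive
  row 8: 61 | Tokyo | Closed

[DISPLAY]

Age│City  │Status                               
───┼──────┼────────                             
20 │Sydney│Closed                               
36 │Berlin│Closed                               
45 │Berlin│Closed                               
55 │Paris │Pending                              
37 │Tokyo │Closed                               
50 │Tokyo │Pending                              
63 │Tokyo │Inactive                             
44 │Berlin│Inactive                             
61 │Tokyo │Closed                               
                                                
                                                
                                                
                                                
                                                
                                                
                                                
                                                
                                                


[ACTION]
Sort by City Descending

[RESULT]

Age│City ▼│Status                               
───┼──────┼────────                             
37 │Tokyo │Closed                               
50 │Tokyo │Pending                              
63 │Tokyo │Inactive                             
61 │Tokyo │Closed                               
20 │Sydney│Closed                               
55 │Paris │Pending                              
36 │Berlin│Closed                               
45 │Berlin│Closed                               
44 │Berlin│Inactive                             
                                                
                                                
                                                
                                                
                                                
                                                
                                                
                                                
                                                


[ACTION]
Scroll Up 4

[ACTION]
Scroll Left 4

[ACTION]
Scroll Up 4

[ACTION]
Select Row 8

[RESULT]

Age│City ▼│Status                               
───┼──────┼────────                             
37 │Tokyo │Closed                               
50 │Tokyo │Pending                              
63 │Tokyo │Inactive                             
61 │Tokyo │Closed                               
20 │Sydney│Closed                               
55 │Paris │Pending                              
36 │Berlin│Closed                               
45 │Berlin│Closed                               
>4 │Berlin│Inactive                             
                                                
                                                
                                                
                                                
                                                
                                                
                                                
                                                
                                                


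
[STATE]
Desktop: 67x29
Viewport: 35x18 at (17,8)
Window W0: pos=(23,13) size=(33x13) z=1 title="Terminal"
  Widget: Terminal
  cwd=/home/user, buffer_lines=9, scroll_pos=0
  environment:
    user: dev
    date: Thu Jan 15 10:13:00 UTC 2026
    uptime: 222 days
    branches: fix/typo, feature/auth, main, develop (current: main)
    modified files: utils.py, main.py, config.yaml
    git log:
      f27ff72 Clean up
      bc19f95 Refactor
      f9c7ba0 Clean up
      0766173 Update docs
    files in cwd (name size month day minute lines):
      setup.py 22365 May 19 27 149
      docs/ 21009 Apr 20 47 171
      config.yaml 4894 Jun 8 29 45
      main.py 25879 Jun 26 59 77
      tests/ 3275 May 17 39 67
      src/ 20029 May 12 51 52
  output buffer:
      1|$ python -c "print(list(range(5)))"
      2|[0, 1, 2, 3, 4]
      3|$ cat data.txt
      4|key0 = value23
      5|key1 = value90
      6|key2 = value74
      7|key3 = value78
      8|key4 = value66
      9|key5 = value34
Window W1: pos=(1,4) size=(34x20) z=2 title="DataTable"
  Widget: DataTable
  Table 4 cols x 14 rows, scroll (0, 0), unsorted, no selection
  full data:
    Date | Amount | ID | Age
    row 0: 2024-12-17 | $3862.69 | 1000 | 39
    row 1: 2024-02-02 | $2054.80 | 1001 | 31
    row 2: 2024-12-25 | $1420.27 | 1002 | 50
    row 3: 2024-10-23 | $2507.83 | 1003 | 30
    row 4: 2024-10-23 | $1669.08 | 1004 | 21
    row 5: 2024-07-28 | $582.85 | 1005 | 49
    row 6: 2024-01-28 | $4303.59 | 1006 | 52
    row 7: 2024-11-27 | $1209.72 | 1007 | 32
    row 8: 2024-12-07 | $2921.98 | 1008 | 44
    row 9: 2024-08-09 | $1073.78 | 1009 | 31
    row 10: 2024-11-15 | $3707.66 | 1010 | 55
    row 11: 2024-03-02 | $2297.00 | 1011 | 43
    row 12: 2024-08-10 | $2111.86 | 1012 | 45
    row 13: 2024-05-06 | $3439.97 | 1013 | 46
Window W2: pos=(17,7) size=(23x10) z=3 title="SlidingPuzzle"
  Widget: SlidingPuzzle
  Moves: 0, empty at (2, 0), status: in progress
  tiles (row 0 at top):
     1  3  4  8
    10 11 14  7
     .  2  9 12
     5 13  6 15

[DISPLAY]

┃ SlidingPuzzle       ┃            
┠─────────────────────┨            
┃┌────┬────┬────┬────┐┃            
┃│  1 │  3 │  4 │  8 │┃            
┃├────┼────┼────┼────┤┃            
┃│ 10 │ 11 │ 14 │  7 │┃━━━━━━━━━━━━
┃├────┼────┼────┼────┤┃            
┃│    │  2 │  9 │ 12 │┃────────────
┗━━━━━━━━━━━━━━━━━━━━━┛nt(list(rang
1.98│1008│44     ┃, 4]             
3.78│1009│31     ┃txt              
7.66│1010│55     ┃e23              
7.00│1011│43     ┃e90              
1.86│1012│45     ┃e74              
9.97│1013│46     ┃e78              
━━━━━━━━━━━━━━━━━┛e66              
      ┃key5 = value34              
      ┗━━━━━━━━━━━━━━━━━━━━━━━━━━━━


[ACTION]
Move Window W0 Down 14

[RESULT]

┃ SlidingPuzzle       ┃            
┠─────────────────────┨            
┃┌────┬────┬────┬────┐┃            
┃│  1 │  3 │  4 │  8 │┃            
┃├────┼────┼────┼────┤┃            
┃│ 10 │ 11 │ 14 │  7 │┃            
┃├────┼────┼────┼────┤┃            
┃│    │  2 │  9 │ 12 │┃            
┗━━━━━━━━━━━━━━━━━━━━━┛━━━━━━━━━━━━
1.98│1008│44     ┃                 
3.78│1009│31     ┃─────────────────
7.66│1010│55     ┃ "print(list(rang
7.00│1011│43     ┃, 4]             
1.86│1012│45     ┃txt              
9.97│1013│46     ┃e23              
━━━━━━━━━━━━━━━━━┛e90              
      ┃key2 = value74              
      ┃key3 = value78              


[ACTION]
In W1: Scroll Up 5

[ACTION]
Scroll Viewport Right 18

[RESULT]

       ┃                           
───────┨                           
─┬────┐┃                           
 │  8 │┃                           
─┼────┤┃                           
 │  7 │┃                           
─┼────┤┃                           
 │ 12 │┃                           
━━━━━━━┛━━━━━━━━━━━━━━━┓           
  ┃                    ┃           
  ┃────────────────────┨           
  ┃ "print(list(range(5┃           
  ┃, 4]                ┃           
  ┃txt                 ┃           
  ┃e23                 ┃           
━━┛e90                 ┃           
alue74                 ┃           
alue78                 ┃           


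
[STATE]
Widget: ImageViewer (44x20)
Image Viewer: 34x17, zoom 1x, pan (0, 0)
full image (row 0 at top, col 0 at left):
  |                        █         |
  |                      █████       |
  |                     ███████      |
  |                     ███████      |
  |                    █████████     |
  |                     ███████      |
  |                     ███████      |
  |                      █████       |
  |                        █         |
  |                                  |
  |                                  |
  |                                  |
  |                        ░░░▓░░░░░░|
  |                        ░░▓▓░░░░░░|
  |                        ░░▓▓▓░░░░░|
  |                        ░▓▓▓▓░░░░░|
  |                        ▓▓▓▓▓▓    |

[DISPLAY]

                        █                   
                      █████                 
                     ███████                
                     ███████                
                    █████████               
                     ███████                
                     ███████                
                      █████                 
                        █                   
                                            
                                            
                                            
                        ░░░▓░░░░░░          
                        ░░▓▓░░░░░░          
                        ░░▓▓▓░░░░░          
                        ░▓▓▓▓░░░░░          
                        ▓▓▓▓▓▓              
                                            
                                            
                                            


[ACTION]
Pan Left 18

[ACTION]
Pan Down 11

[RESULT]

                                            
                        ░░░▓░░░░░░          
                        ░░▓▓░░░░░░          
                        ░░▓▓▓░░░░░          
                        ░▓▓▓▓░░░░░          
                        ▓▓▓▓▓▓              
                                            
                                            
                                            
                                            
                                            
                                            
                                            
                                            
                                            
                                            
                                            
                                            
                                            
                                            


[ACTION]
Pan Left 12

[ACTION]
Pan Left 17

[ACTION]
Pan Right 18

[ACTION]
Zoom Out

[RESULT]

                                            
      ░░░▓░░░░░░                            
      ░░▓▓░░░░░░                            
      ░░▓▓▓░░░░░                            
      ░▓▓▓▓░░░░░                            
      ▓▓▓▓▓▓                                
                                            
                                            
                                            
                                            
                                            
                                            
                                            
                                            
                                            
                                            
                                            
                                            
                                            
                                            


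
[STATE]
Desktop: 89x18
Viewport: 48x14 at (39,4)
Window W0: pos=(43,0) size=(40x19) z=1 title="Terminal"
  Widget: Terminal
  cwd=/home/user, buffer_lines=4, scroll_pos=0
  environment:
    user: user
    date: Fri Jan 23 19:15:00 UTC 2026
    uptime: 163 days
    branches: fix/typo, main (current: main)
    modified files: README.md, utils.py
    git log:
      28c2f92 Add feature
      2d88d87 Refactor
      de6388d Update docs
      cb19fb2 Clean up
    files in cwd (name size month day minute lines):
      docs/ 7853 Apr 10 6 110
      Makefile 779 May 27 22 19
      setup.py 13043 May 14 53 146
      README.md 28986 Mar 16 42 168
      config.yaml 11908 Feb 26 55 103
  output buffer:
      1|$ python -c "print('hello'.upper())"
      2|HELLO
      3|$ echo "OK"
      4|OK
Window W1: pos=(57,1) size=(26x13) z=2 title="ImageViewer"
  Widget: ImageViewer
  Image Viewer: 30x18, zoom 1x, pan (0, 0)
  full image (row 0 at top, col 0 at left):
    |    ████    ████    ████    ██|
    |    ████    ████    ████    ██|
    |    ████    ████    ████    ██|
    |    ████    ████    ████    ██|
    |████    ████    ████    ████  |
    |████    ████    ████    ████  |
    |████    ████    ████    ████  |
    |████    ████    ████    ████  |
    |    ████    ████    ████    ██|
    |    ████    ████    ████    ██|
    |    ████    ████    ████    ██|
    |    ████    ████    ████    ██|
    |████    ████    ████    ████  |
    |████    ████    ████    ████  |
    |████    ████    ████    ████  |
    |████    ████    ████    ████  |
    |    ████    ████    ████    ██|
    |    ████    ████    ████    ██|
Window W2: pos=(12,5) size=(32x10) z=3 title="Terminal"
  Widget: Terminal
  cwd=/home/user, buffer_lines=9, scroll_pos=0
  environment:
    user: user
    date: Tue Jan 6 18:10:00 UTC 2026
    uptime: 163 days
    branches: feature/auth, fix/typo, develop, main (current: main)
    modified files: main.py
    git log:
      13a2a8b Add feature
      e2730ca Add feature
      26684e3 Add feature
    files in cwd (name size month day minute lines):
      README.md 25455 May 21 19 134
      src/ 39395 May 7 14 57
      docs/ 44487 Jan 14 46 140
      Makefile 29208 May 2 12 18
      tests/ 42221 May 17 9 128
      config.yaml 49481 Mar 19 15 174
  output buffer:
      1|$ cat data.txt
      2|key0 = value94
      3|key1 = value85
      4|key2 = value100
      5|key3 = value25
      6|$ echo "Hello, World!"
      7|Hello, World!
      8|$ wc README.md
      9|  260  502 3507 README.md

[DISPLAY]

    ┃HELLO        ┃    ████    ████    ████┃    
━━━━┓$ echo "OK"  ┃    ████    ████    ████┃    
    ┃OK           ┃    ████    ████    ████┃    
────┨$ █          ┃    ████    ████    ████┃    
    ┃             ┃████    ████    ████    ┃    
    ┃             ┃████    ████    ████    ┃    
    ┃             ┃████    ████    ████    ┃    
    ┃             ┃████    ████    ████    ┃    
    ┃             ┃    ████    ████    ████┃    
    ┃             ┗━━━━━━━━━━━━━━━━━━━━━━━━┛    
━━━━┛                                      ┃    
    ┃                                      ┃    
    ┃                                      ┃    
    ┃                                      ┃    


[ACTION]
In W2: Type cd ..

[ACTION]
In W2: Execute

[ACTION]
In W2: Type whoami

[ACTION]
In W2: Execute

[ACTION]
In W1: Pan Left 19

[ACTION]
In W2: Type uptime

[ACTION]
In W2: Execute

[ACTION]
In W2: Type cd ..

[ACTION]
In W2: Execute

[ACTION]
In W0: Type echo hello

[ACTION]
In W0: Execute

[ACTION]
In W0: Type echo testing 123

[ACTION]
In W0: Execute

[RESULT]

    ┃HELLO        ┃    ████    ████    ████┃    
━━━━┓$ echo "OK"  ┃    ████    ████    ████┃    
    ┃OK           ┃    ████    ████    ████┃    
────┨$ echo hello ┃    ████    ████    ████┃    
    ┃hello        ┃████    ████    ████    ┃    
    ┃$ echo testin┃████    ████    ████    ┃    
    ┃testing 123  ┃████    ████    ████    ┃    
    ┃$ █          ┃████    ████    ████    ┃    
    ┃             ┃    ████    ████    ████┃    
    ┃             ┗━━━━━━━━━━━━━━━━━━━━━━━━┛    
━━━━┛                                      ┃    
    ┃                                      ┃    
    ┃                                      ┃    
    ┃                                      ┃    


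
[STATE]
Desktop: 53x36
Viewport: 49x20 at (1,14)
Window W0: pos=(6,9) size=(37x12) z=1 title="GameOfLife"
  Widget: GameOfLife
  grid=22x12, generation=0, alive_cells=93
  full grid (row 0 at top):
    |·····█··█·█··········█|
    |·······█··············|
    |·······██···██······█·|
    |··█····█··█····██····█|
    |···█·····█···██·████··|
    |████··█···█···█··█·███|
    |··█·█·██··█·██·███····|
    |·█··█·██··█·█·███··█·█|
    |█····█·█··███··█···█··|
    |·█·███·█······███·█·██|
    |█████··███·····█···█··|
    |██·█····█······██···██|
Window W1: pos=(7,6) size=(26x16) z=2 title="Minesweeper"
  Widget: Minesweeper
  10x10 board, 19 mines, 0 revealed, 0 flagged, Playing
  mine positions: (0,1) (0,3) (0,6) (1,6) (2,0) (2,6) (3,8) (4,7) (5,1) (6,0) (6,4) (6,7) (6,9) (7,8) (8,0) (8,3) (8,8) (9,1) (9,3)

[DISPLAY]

     ┃┃■■■■■■■■■■              ┃         ┃       
     ┃┃■■■■■■■■■■              ┃         ┃       
     ┃┃■■■■■■■■■■              ┃         ┃       
     ┃┃■■■■■■■■■■              ┃         ┃       
     ┃┃■■■■■■■■■■              ┃         ┃       
     ┃┃                        ┃         ┃       
     ┗┃                        ┃━━━━━━━━━┛       
      ┗━━━━━━━━━━━━━━━━━━━━━━━━┛                 
                                                 
                                                 
                                                 
                                                 
                                                 
                                                 
                                                 
                                                 
                                                 
                                                 
                                                 
                                                 


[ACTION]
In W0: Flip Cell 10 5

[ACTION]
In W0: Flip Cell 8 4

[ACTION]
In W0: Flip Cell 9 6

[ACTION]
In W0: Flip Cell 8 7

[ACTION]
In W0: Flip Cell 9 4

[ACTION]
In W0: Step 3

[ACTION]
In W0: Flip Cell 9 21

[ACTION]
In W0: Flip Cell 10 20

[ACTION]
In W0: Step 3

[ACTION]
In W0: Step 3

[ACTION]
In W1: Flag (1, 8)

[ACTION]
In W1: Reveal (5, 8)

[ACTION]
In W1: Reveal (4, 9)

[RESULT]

     ┃┃■■■■■■■■3■              ┃         ┃       
     ┃┃■■■■■■■■■■              ┃         ┃       
     ┃┃■■■■■■■■■■              ┃         ┃       
     ┃┃■■■■■■■■■■              ┃         ┃       
     ┃┃■■■■■■■■■■              ┃         ┃       
     ┃┃                        ┃         ┃       
     ┗┃                        ┃━━━━━━━━━┛       
      ┗━━━━━━━━━━━━━━━━━━━━━━━━┛                 
                                                 
                                                 
                                                 
                                                 
                                                 
                                                 
                                                 
                                                 
                                                 
                                                 
                                                 
                                                 


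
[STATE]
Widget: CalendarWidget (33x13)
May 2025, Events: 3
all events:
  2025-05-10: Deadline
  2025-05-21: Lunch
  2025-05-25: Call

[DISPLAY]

             May 2025            
Mo Tu We Th Fr Sa Su             
          1  2  3  4             
 5  6  7  8  9 10* 11            
12 13 14 15 16 17 18             
19 20 21* 22 23 24 25*           
26 27 28 29 30 31                
                                 
                                 
                                 
                                 
                                 
                                 


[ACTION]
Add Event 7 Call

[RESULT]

             May 2025            
Mo Tu We Th Fr Sa Su             
          1  2  3  4             
 5  6  7*  8  9 10* 11           
12 13 14 15 16 17 18             
19 20 21* 22 23 24 25*           
26 27 28 29 30 31                
                                 
                                 
                                 
                                 
                                 
                                 


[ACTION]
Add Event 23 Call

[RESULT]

             May 2025            
Mo Tu We Th Fr Sa Su             
          1  2  3  4             
 5  6  7*  8  9 10* 11           
12 13 14 15 16 17 18             
19 20 21* 22 23* 24 25*          
26 27 28 29 30 31                
                                 
                                 
                                 
                                 
                                 
                                 


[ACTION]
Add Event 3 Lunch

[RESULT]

             May 2025            
Mo Tu We Th Fr Sa Su             
          1  2  3*  4            
 5  6  7*  8  9 10* 11           
12 13 14 15 16 17 18             
19 20 21* 22 23* 24 25*          
26 27 28 29 30 31                
                                 
                                 
                                 
                                 
                                 
                                 


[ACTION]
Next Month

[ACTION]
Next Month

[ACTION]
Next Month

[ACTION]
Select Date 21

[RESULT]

           August 2025           
Mo Tu We Th Fr Sa Su             
             1  2  3             
 4  5  6  7  8  9 10             
11 12 13 14 15 16 17             
18 19 20 [21] 22 23 24           
25 26 27 28 29 30 31             
                                 
                                 
                                 
                                 
                                 
                                 


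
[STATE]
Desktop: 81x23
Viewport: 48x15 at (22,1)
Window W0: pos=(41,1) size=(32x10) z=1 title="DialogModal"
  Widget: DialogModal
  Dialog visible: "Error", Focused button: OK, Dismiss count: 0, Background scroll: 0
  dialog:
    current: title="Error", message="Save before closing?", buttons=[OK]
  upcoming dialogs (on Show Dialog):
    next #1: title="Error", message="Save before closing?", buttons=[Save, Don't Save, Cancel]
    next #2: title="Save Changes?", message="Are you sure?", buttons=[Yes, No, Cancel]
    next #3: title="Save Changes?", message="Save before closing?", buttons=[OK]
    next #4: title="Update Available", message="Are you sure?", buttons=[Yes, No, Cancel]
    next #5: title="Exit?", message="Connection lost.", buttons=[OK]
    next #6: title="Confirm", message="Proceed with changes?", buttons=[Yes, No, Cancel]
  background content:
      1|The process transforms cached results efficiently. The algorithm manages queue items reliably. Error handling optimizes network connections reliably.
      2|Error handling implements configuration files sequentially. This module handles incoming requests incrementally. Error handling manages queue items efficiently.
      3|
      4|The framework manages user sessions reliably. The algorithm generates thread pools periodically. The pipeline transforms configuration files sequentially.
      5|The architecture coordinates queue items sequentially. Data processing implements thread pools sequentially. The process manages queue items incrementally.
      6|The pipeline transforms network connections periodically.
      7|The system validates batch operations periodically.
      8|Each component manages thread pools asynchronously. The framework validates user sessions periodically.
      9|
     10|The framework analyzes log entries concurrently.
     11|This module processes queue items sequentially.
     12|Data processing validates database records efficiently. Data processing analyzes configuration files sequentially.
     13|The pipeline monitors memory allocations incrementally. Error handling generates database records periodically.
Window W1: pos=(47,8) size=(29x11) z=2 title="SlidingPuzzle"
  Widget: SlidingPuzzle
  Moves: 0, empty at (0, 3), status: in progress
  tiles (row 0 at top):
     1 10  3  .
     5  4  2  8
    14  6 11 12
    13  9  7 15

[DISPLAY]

                   ┏━━━━━━━━━━━━━━━━━━━━━━━━━━━━
                   ┃ DialogModal                
                   ┠────────────────────────────
                   ┃The┌──────────────────────┐e
                   ┃Err│        Error         │o
                   ┃   │ Save before closing? │ 
                   ┃The│         [OK]         │s
                   ┃The└─┏━━━━━━━━━━━━━━━━━━━━━━
                   ┃The p┃ SlidingPuzzle        
                   ┗━━━━━┠──────────────────────
                         ┃┌────┬────┬────┬────┐ 
                         ┃│  1 │ 10 │  3 │    │ 
                         ┃├────┼────┼────┼────┤ 
                         ┃│  5 │  4 │  2 │  8 │ 
                         ┃├────┼────┼────┼────┤ 


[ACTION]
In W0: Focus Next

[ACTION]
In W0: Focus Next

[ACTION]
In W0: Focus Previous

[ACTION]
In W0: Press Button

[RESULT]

                   ┏━━━━━━━━━━━━━━━━━━━━━━━━━━━━
                   ┃ DialogModal                
                   ┠────────────────────────────
                   ┃The process transforms cache
                   ┃Error handling implements co
                   ┃                            
                   ┃The framework manages user s
                   ┃The a┏━━━━━━━━━━━━━━━━━━━━━━
                   ┃The p┃ SlidingPuzzle        
                   ┗━━━━━┠──────────────────────
                         ┃┌────┬────┬────┬────┐ 
                         ┃│  1 │ 10 │  3 │    │ 
                         ┃├────┼────┼────┼────┤ 
                         ┃│  5 │  4 │  2 │  8 │ 
                         ┃├────┼────┼────┼────┤ 


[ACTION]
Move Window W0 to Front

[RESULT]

                   ┏━━━━━━━━━━━━━━━━━━━━━━━━━━━━
                   ┃ DialogModal                
                   ┠────────────────────────────
                   ┃The process transforms cache
                   ┃Error handling implements co
                   ┃                            
                   ┃The framework manages user s
                   ┃The architecture coordinates
                   ┃The pipeline transforms netw
                   ┗━━━━━━━━━━━━━━━━━━━━━━━━━━━━
                         ┃┌────┬────┬────┬────┐ 
                         ┃│  1 │ 10 │  3 │    │ 
                         ┃├────┼────┼────┼────┤ 
                         ┃│  5 │  4 │  2 │  8 │ 
                         ┃├────┼────┼────┼────┤ 


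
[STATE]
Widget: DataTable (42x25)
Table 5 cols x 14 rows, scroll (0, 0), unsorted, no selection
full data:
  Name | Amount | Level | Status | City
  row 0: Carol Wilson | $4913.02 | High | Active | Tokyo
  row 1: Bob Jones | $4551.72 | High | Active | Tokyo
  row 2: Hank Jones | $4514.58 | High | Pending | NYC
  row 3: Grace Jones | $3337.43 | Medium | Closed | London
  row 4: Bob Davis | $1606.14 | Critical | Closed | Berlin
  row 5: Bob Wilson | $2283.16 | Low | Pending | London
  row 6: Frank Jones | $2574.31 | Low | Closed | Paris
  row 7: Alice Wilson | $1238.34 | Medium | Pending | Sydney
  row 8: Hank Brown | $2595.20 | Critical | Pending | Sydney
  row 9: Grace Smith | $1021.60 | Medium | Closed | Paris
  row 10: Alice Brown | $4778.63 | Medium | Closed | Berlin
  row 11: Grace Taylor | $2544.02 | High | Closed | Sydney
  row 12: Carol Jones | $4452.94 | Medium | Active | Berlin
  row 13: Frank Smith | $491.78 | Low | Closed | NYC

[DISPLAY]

Name        │Amount  │Level   │Status │Cit
────────────┼────────┼────────┼───────┼───
Carol Wilson│$4913.02│High    │Active │Tok
Bob Jones   │$4551.72│High    │Active │Tok
Hank Jones  │$4514.58│High    │Pending│NYC
Grace Jones │$3337.43│Medium  │Closed │Lon
Bob Davis   │$1606.14│Critical│Closed │Ber
Bob Wilson  │$2283.16│Low     │Pending│Lon
Frank Jones │$2574.31│Low     │Closed │Par
Alice Wilson│$1238.34│Medium  │Pending│Syd
Hank Brown  │$2595.20│Critical│Pending│Syd
Grace Smith │$1021.60│Medium  │Closed │Par
Alice Brown │$4778.63│Medium  │Closed │Ber
Grace Taylor│$2544.02│High    │Closed │Syd
Carol Jones │$4452.94│Medium  │Active │Ber
Frank Smith │$491.78 │Low     │Closed │NYC
                                          
                                          
                                          
                                          
                                          
                                          
                                          
                                          
                                          


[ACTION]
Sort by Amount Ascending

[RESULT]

Name        │Amount ▲│Level   │Status │Cit
────────────┼────────┼────────┼───────┼───
Frank Smith │$491.78 │Low     │Closed │NYC
Grace Smith │$1021.60│Medium  │Closed │Par
Alice Wilson│$1238.34│Medium  │Pending│Syd
Bob Davis   │$1606.14│Critical│Closed │Ber
Bob Wilson  │$2283.16│Low     │Pending│Lon
Grace Taylor│$2544.02│High    │Closed │Syd
Frank Jones │$2574.31│Low     │Closed │Par
Hank Brown  │$2595.20│Critical│Pending│Syd
Grace Jones │$3337.43│Medium  │Closed │Lon
Carol Jones │$4452.94│Medium  │Active │Ber
Hank Jones  │$4514.58│High    │Pending│NYC
Bob Jones   │$4551.72│High    │Active │Tok
Alice Brown │$4778.63│Medium  │Closed │Ber
Carol Wilson│$4913.02│High    │Active │Tok
                                          
                                          
                                          
                                          
                                          
                                          
                                          
                                          
                                          


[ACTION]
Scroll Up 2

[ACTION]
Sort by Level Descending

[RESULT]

Name        │Amount  │Level  ▼│Status │Cit
────────────┼────────┼────────┼───────┼───
Grace Smith │$1021.60│Medium  │Closed │Par
Alice Wilson│$1238.34│Medium  │Pending│Syd
Grace Jones │$3337.43│Medium  │Closed │Lon
Carol Jones │$4452.94│Medium  │Active │Ber
Alice Brown │$4778.63│Medium  │Closed │Ber
Frank Smith │$491.78 │Low     │Closed │NYC
Bob Wilson  │$2283.16│Low     │Pending│Lon
Frank Jones │$2574.31│Low     │Closed │Par
Grace Taylor│$2544.02│High    │Closed │Syd
Hank Jones  │$4514.58│High    │Pending│NYC
Bob Jones   │$4551.72│High    │Active │Tok
Carol Wilson│$4913.02│High    │Active │Tok
Bob Davis   │$1606.14│Critical│Closed │Ber
Hank Brown  │$2595.20│Critical│Pending│Syd
                                          
                                          
                                          
                                          
                                          
                                          
                                          
                                          
                                          


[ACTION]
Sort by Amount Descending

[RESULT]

Name        │Amount ▼│Level   │Status │Cit
────────────┼────────┼────────┼───────┼───
Carol Wilson│$4913.02│High    │Active │Tok
Alice Brown │$4778.63│Medium  │Closed │Ber
Bob Jones   │$4551.72│High    │Active │Tok
Hank Jones  │$4514.58│High    │Pending│NYC
Carol Jones │$4452.94│Medium  │Active │Ber
Grace Jones │$3337.43│Medium  │Closed │Lon
Hank Brown  │$2595.20│Critical│Pending│Syd
Frank Jones │$2574.31│Low     │Closed │Par
Grace Taylor│$2544.02│High    │Closed │Syd
Bob Wilson  │$2283.16│Low     │Pending│Lon
Bob Davis   │$1606.14│Critical│Closed │Ber
Alice Wilson│$1238.34│Medium  │Pending│Syd
Grace Smith │$1021.60│Medium  │Closed │Par
Frank Smith │$491.78 │Low     │Closed │NYC
                                          
                                          
                                          
                                          
                                          
                                          
                                          
                                          
                                          


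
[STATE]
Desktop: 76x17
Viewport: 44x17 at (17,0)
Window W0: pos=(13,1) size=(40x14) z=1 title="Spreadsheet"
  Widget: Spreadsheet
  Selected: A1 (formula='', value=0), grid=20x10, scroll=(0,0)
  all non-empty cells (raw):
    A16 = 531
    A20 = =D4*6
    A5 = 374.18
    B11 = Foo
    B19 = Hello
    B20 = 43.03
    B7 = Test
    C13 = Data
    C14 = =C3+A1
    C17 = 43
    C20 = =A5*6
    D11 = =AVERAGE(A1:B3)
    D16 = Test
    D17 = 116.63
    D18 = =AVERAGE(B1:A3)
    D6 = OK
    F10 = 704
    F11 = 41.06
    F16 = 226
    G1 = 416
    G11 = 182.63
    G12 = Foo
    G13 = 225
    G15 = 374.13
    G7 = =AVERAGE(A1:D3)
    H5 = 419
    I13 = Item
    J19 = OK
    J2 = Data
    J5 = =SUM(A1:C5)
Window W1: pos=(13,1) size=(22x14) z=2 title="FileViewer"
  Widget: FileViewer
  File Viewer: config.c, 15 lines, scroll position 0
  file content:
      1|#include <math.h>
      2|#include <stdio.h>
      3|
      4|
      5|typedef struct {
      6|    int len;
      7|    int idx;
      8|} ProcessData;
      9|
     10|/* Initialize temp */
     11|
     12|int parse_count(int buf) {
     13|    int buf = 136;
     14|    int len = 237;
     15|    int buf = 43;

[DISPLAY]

                                            
━━━━━━━━━━━━━━━━━┓━━━━━━━━━━━━━━━━━┓        
leViewer         ┃                 ┃        
─────────────────┨─────────────────┨        
clude <math.h>  ▲┃                 ┃        
clude <stdio.h> █┃  C       D      ┃        
                ░┃-----------------┃        
                ░┃      0       0  ┃        
edef struct {   ░┃      0       0  ┃        
 int len;       ░┃      0       0  ┃        
 int idx;       ░┃      0       0  ┃        
rocessData;     ░┃      0       0  ┃        
                ░┃      0OK        ┃        
Initialize temp ▼┃      0       0  ┃        
━━━━━━━━━━━━━━━━━┛━━━━━━━━━━━━━━━━━┛        
                                            
                                            


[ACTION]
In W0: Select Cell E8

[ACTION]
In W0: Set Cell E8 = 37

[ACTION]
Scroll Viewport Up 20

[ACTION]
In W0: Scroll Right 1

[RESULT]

                                            
━━━━━━━━━━━━━━━━━┓━━━━━━━━━━━━━━━━━┓        
leViewer         ┃                 ┃        
─────────────────┨─────────────────┨        
clude <math.h>  ▲┃                 ┃        
clude <stdio.h> █┃  D       E      ┃        
                ░┃-----------------┃        
                ░┃      0       0  ┃        
edef struct {   ░┃      0       0  ┃        
 int len;       ░┃      0       0  ┃        
 int idx;       ░┃      0       0  ┃        
rocessData;     ░┃      0       0  ┃        
                ░┃K             0  ┃        
Initialize temp ▼┃      0       0  ┃        
━━━━━━━━━━━━━━━━━┛━━━━━━━━━━━━━━━━━┛        
                                            
                                            
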